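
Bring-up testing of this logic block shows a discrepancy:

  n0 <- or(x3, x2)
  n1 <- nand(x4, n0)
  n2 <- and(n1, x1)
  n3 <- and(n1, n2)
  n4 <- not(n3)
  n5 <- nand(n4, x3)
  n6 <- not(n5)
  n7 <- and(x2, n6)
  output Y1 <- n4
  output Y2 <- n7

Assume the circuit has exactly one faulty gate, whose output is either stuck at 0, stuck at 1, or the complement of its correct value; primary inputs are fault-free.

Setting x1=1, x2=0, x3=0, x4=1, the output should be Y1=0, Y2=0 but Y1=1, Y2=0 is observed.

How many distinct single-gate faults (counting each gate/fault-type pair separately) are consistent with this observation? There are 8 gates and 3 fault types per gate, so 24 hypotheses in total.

Fault-free: n0=0, n1=1, n2=1, n3=1, n4=0, n5=1, n6=0, n7=0 → Y1=0, Y2=0. Observed Y1=1, Y2=0.
  n0: stuck-at-1, inverted output ✓; others ✗
  n1: stuck-at-0, inverted output ✓; others ✗
  n2: stuck-at-0, inverted output ✓; others ✗
  n3: stuck-at-0, inverted output ✓; others ✗
  n4: stuck-at-1, inverted output ✓; others ✗
  n5: none of the 3 fault types match ✗
  n6: none of the 3 fault types match ✗
  n7: none of the 3 fault types match ✗
Consistent faults: {n0 stuck-at-1, n0 inverted output, n1 stuck-at-0, n1 inverted output, n2 stuck-at-0, n2 inverted output, n3 stuck-at-0, n3 inverted output, n4 stuck-at-1, n4 inverted output} — 10 in all.

10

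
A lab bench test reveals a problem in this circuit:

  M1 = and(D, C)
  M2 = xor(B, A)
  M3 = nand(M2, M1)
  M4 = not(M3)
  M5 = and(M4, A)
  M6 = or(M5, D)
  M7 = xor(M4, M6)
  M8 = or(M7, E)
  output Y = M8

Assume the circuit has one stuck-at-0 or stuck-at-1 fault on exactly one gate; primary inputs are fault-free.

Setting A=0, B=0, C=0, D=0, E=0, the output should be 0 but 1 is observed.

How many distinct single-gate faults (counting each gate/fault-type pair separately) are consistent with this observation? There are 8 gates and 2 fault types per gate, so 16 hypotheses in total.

6

Fault-free: M1=0, M2=0, M3=1, M4=0, M5=0, M6=0, M7=0, M8=0 → 0. Observed 1.
  M1: none of the 2 fault types match ✗
  M2: none of the 2 fault types match ✗
  M3: stuck-at-0 ✓; others ✗
  M4: stuck-at-1 ✓; others ✗
  M5: stuck-at-1 ✓; others ✗
  M6: stuck-at-1 ✓; others ✗
  M7: stuck-at-1 ✓; others ✗
  M8: stuck-at-1 ✓; others ✗
Consistent faults: {M3 stuck-at-0, M4 stuck-at-1, M5 stuck-at-1, M6 stuck-at-1, M7 stuck-at-1, M8 stuck-at-1} — 6 in all.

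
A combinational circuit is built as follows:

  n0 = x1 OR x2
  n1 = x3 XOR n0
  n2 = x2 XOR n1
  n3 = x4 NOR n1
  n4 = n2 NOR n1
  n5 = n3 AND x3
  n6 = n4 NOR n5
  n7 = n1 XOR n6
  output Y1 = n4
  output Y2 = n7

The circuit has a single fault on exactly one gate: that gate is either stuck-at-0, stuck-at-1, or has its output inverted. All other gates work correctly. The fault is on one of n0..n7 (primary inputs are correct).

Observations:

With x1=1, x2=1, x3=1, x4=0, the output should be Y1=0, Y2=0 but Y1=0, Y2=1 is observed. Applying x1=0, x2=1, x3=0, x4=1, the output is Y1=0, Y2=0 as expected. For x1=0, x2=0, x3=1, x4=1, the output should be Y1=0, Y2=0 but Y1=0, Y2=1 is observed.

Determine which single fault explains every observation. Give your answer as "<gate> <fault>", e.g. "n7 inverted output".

n3 inverted output

Fault-free values for test 1 (x1=1, x2=1, x3=1, x4=0): n0=1, n1=0, n2=1, n3=1, n4=0, n5=1, n6=0, n7=0, giving Y1=0, Y2=0. Observed Y1=0, Y2=1.
Test 1: faults giving observed Y1=0, Y2=1 are {n3 stuck-at-0, n3 inverted output, n5 stuck-at-0, n5 inverted output, n6 stuck-at-1, n6 inverted output, n7 stuck-at-1, n7 inverted output}.
Test 2 (x1=0, x2=1, x3=0, x4=1): fault-free n0=1, n1=1, n2=0, n3=0, n4=0, n5=0, n6=1, n7=0 → Y1=0, Y2=0; observed Y1=0, Y2=0. Eliminates n5 inverted output, n6 inverted output, n7 stuck-at-1, n7 inverted output.
Test 3 (x1=0, x2=0, x3=1, x4=1): fault-free n0=0, n1=1, n2=1, n3=0, n4=0, n5=0, n6=1, n7=0 → Y1=0, Y2=0; observed Y1=0, Y2=1. Eliminates n3 stuck-at-0, n5 stuck-at-0, n6 stuck-at-1.
Only n3 inverted output is consistent with every test.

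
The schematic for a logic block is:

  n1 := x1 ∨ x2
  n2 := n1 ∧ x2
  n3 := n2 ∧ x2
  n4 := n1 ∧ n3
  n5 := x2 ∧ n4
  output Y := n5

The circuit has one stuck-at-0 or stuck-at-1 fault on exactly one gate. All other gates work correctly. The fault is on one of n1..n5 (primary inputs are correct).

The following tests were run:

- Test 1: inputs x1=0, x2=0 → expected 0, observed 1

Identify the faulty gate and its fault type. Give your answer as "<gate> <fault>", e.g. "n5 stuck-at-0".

n5 stuck-at-1

Fault-free values for test 1 (x1=0, x2=0): n1=0, n2=0, n3=0, n4=0, n5=0, giving Y=0. Observed 1.
Test 1: faults giving observed 1 are {n5 stuck-at-1}.
Only n5 stuck-at-1 is consistent with every test.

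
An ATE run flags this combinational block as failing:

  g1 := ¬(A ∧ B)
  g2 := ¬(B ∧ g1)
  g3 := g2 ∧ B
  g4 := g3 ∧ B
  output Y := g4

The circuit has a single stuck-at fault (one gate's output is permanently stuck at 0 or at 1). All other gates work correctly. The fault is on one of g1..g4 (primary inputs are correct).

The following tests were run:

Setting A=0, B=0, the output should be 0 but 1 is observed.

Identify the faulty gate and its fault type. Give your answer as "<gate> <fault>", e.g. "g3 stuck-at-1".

Fault-free values for test 1 (A=0, B=0): g1=1, g2=1, g3=0, g4=0, giving Y=0. Observed 1.
Test 1: faults giving observed 1 are {g4 stuck-at-1}.
Only g4 stuck-at-1 is consistent with every test.

g4 stuck-at-1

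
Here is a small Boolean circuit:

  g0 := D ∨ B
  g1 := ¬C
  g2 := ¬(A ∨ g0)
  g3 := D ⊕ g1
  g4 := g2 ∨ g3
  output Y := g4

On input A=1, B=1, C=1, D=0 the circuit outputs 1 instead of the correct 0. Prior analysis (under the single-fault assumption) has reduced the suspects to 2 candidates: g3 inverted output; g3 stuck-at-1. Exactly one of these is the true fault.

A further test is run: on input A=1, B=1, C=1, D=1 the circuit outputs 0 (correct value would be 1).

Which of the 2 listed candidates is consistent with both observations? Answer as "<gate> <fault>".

g3 inverted output

Evaluate each candidate on input A=1, B=1, C=1, D=1:
  g3 inverted output: g0=1, g1=0, g2=0, g3=0 [inverted output], g4=0 → 0 — matches
  g3 stuck-at-1: g0=1, g1=0, g2=0, g3=1 [stuck-at-1], g4=1 → 1 — eliminated
Only g3 inverted output reproduces the observed 0.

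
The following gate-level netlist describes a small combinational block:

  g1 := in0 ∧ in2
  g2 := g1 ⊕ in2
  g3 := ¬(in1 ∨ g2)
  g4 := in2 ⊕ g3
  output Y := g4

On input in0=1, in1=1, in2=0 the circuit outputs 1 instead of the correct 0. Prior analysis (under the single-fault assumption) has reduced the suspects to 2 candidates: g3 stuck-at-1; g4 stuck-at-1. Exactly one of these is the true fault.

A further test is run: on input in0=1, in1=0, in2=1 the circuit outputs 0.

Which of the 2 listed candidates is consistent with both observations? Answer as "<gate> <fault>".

Evaluate each candidate on input in0=1, in1=0, in2=1:
  g3 stuck-at-1: g1=1, g2=0, g3=1 [stuck-at-1], g4=0 → 0 — matches
  g4 stuck-at-1: g1=1, g2=0, g3=1, g4=1 [stuck-at-1] → 1 — eliminated
Only g3 stuck-at-1 reproduces the observed 0.

g3 stuck-at-1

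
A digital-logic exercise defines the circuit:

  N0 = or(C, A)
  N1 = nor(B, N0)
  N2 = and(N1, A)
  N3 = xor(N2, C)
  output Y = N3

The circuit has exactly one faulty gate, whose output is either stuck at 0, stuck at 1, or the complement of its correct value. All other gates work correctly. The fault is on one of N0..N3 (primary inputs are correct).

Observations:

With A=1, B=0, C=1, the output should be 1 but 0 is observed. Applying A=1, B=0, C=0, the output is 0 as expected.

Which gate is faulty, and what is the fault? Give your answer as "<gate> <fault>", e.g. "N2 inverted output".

N3 stuck-at-0

Fault-free values for test 1 (A=1, B=0, C=1): N0=1, N1=0, N2=0, N3=1, giving Y=1. Observed 0.
Test 1: faults giving observed 0 are {N0 stuck-at-0, N0 inverted output, N1 stuck-at-1, N1 inverted output, N2 stuck-at-1, N2 inverted output, N3 stuck-at-0, N3 inverted output}.
Test 2 (A=1, B=0, C=0): fault-free N0=1, N1=0, N2=0, N3=0 → 0; observed 0. Eliminates N0 stuck-at-0, N0 inverted output, N1 stuck-at-1, N1 inverted output, N2 stuck-at-1, N2 inverted output, N3 inverted output.
Only N3 stuck-at-0 is consistent with every test.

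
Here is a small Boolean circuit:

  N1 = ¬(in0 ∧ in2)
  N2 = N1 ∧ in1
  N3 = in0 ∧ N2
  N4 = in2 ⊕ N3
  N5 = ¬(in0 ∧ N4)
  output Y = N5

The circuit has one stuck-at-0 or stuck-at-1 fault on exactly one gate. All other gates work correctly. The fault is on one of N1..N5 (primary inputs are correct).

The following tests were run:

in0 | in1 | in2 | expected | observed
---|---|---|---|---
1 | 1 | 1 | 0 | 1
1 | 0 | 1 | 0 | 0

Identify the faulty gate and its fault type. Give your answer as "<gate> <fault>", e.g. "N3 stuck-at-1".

N1 stuck-at-1

Fault-free values for test 1 (in0=1, in1=1, in2=1): N1=0, N2=0, N3=0, N4=1, N5=0, giving Y=0. Observed 1.
Test 1: faults giving observed 1 are {N1 stuck-at-1, N2 stuck-at-1, N3 stuck-at-1, N4 stuck-at-0, N5 stuck-at-1}.
Test 2 (in0=1, in1=0, in2=1): fault-free N1=0, N2=0, N3=0, N4=1, N5=0 → 0; observed 0. Eliminates N2 stuck-at-1, N3 stuck-at-1, N4 stuck-at-0, N5 stuck-at-1.
Only N1 stuck-at-1 is consistent with every test.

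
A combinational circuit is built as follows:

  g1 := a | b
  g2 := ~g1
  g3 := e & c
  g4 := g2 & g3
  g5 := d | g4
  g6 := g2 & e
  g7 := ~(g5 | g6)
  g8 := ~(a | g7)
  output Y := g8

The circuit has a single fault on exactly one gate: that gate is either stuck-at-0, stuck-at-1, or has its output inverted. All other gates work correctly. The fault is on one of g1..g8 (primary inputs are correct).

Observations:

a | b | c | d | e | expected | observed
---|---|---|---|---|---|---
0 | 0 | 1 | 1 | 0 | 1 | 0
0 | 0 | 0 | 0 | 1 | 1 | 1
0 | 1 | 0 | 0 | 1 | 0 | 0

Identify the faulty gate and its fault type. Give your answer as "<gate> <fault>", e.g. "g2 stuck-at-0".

g5 stuck-at-0

Fault-free values for test 1 (a=0, b=0, c=1, d=1, e=0): g1=0, g2=1, g3=0, g4=0, g5=1, g6=0, g7=0, g8=1, giving Y=1. Observed 0.
Test 1: faults giving observed 0 are {g5 stuck-at-0, g5 inverted output, g7 stuck-at-1, g7 inverted output, g8 stuck-at-0, g8 inverted output}.
Test 2 (a=0, b=0, c=0, d=0, e=1): fault-free g1=0, g2=1, g3=0, g4=0, g5=0, g6=1, g7=0, g8=1 → 1; observed 1. Eliminates g7 stuck-at-1, g7 inverted output, g8 stuck-at-0, g8 inverted output.
Test 3 (a=0, b=1, c=0, d=0, e=1): fault-free g1=1, g2=0, g3=0, g4=0, g5=0, g6=0, g7=1, g8=0 → 0; observed 0. Eliminates g5 inverted output.
Only g5 stuck-at-0 is consistent with every test.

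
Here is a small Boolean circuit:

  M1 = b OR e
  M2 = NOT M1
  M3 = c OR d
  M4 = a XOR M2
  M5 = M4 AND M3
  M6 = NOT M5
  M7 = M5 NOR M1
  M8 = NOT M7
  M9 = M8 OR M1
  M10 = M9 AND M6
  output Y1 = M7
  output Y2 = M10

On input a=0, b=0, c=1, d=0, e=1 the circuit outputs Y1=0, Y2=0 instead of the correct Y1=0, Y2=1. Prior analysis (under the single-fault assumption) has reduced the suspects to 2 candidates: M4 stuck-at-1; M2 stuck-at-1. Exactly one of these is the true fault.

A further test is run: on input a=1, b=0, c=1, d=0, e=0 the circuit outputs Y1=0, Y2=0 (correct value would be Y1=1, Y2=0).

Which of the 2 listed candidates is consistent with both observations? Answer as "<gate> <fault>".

Evaluate each candidate on input a=1, b=0, c=1, d=0, e=0:
  M4 stuck-at-1: M1=0, M2=1, M3=1, M4=1 [stuck-at-1], M5=1, M6=0, M7=0, M8=1, M9=1, M10=0 → Y1=0, Y2=0 — matches
  M2 stuck-at-1: M1=0, M2=1 [stuck-at-1], M3=1, M4=0, M5=0, M6=1, M7=1, M8=0, M9=0, M10=0 → Y1=1, Y2=0 — eliminated
Only M4 stuck-at-1 reproduces the observed Y1=0, Y2=0.

M4 stuck-at-1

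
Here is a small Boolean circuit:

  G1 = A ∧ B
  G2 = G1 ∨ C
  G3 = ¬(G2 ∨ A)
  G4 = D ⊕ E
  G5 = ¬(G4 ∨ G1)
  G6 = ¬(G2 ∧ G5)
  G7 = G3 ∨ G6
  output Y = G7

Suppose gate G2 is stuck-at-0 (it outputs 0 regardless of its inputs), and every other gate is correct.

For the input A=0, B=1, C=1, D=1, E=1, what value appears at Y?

1

Propagate with G2 forced: G1=0, G2=0 [stuck-at-0], G3=1, G4=0, G5=1, G6=1, G7=1.
So Y = 1. (Without the fault it would be 0.)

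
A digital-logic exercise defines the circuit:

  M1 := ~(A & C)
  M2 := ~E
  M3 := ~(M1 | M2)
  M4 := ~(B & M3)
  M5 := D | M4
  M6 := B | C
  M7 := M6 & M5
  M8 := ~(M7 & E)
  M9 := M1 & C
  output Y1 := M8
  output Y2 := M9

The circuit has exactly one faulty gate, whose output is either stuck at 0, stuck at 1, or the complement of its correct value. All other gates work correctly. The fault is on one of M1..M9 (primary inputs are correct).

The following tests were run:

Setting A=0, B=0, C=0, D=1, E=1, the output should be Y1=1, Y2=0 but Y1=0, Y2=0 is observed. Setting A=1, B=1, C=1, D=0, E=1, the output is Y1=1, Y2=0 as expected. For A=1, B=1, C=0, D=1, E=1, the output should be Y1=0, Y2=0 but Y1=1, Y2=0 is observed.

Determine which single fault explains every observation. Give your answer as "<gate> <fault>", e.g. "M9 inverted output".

M6 inverted output

Fault-free values for test 1 (A=0, B=0, C=0, D=1, E=1): M1=1, M2=0, M3=0, M4=1, M5=1, M6=0, M7=0, M8=1, M9=0, giving Y1=1, Y2=0. Observed Y1=0, Y2=0.
Test 1: faults giving observed Y1=0, Y2=0 are {M6 stuck-at-1, M6 inverted output, M7 stuck-at-1, M7 inverted output, M8 stuck-at-0, M8 inverted output}.
Test 2 (A=1, B=1, C=1, D=0, E=1): fault-free M1=0, M2=0, M3=1, M4=0, M5=0, M6=1, M7=0, M8=1, M9=0 → Y1=1, Y2=0; observed Y1=1, Y2=0. Eliminates M7 stuck-at-1, M7 inverted output, M8 stuck-at-0, M8 inverted output.
Test 3 (A=1, B=1, C=0, D=1, E=1): fault-free M1=1, M2=0, M3=0, M4=1, M5=1, M6=1, M7=1, M8=0, M9=0 → Y1=0, Y2=0; observed Y1=1, Y2=0. Eliminates M6 stuck-at-1.
Only M6 inverted output is consistent with every test.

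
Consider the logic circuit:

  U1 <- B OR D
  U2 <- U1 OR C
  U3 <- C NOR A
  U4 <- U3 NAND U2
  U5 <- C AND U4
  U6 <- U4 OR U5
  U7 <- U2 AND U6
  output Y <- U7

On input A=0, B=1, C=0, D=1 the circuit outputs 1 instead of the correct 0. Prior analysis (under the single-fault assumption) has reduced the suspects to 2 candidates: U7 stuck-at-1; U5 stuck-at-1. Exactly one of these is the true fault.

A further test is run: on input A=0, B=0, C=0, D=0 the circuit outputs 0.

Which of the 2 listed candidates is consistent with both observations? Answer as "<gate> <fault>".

U5 stuck-at-1

Evaluate each candidate on input A=0, B=0, C=0, D=0:
  U7 stuck-at-1: U1=0, U2=0, U3=1, U4=1, U5=0, U6=1, U7=1 [stuck-at-1] → 1 — eliminated
  U5 stuck-at-1: U1=0, U2=0, U3=1, U4=1, U5=1 [stuck-at-1], U6=1, U7=0 → 0 — matches
Only U5 stuck-at-1 reproduces the observed 0.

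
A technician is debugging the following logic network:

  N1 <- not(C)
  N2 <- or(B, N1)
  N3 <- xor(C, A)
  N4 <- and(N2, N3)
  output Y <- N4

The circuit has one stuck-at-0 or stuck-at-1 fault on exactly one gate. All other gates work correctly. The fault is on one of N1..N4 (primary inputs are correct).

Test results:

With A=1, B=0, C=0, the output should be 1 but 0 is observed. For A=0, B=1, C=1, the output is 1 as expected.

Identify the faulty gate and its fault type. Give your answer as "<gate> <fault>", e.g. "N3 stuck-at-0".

N1 stuck-at-0

Fault-free values for test 1 (A=1, B=0, C=0): N1=1, N2=1, N3=1, N4=1, giving Y=1. Observed 0.
Test 1: faults giving observed 0 are {N1 stuck-at-0, N2 stuck-at-0, N3 stuck-at-0, N4 stuck-at-0}.
Test 2 (A=0, B=1, C=1): fault-free N1=0, N2=1, N3=1, N4=1 → 1; observed 1. Eliminates N2 stuck-at-0, N3 stuck-at-0, N4 stuck-at-0.
Only N1 stuck-at-0 is consistent with every test.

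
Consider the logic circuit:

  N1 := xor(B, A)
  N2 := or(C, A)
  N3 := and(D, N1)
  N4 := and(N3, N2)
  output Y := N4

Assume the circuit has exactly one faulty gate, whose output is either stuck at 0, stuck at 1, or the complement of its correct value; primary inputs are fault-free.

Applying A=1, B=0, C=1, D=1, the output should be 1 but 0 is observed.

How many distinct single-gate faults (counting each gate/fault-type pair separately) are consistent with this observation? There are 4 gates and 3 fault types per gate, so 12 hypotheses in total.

8

Fault-free: N1=1, N2=1, N3=1, N4=1 → 1. Observed 0.
  N1 stuck-at-0: output 0 ✓
  N1 stuck-at-1: output 1 ✗
  N1 inverted output: output 0 ✓
  N2 stuck-at-0: output 0 ✓
  N2 stuck-at-1: output 1 ✗
  N2 inverted output: output 0 ✓
  N3 stuck-at-0: output 0 ✓
  N3 stuck-at-1: output 1 ✗
  N3 inverted output: output 0 ✓
  N4 stuck-at-0: output 0 ✓
  N4 stuck-at-1: output 1 ✗
  N4 inverted output: output 0 ✓
Consistent faults: {N1 stuck-at-0, N1 inverted output, N2 stuck-at-0, N2 inverted output, N3 stuck-at-0, N3 inverted output, N4 stuck-at-0, N4 inverted output} — 8 in all.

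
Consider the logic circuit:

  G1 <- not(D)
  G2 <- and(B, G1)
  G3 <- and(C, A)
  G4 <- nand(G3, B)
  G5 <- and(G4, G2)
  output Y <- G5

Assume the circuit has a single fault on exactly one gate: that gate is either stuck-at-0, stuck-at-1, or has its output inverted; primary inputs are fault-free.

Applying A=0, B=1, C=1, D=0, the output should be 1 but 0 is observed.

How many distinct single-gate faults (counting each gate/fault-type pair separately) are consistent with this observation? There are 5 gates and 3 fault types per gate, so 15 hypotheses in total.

Fault-free: G1=1, G2=1, G3=0, G4=1, G5=1 → 1. Observed 0.
  G1: stuck-at-0, inverted output ✓; others ✗
  G2: stuck-at-0, inverted output ✓; others ✗
  G3: stuck-at-1, inverted output ✓; others ✗
  G4: stuck-at-0, inverted output ✓; others ✗
  G5: stuck-at-0, inverted output ✓; others ✗
Consistent faults: {G1 stuck-at-0, G1 inverted output, G2 stuck-at-0, G2 inverted output, G3 stuck-at-1, G3 inverted output, G4 stuck-at-0, G4 inverted output, G5 stuck-at-0, G5 inverted output} — 10 in all.

10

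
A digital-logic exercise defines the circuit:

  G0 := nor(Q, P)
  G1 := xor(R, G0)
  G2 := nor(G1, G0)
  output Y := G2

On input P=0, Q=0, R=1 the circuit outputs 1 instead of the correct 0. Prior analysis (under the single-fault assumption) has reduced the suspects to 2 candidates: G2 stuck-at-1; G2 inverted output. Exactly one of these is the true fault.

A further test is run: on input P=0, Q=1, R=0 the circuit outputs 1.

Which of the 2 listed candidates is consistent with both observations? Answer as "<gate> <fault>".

G2 stuck-at-1

Evaluate each candidate on input P=0, Q=1, R=0:
  G2 stuck-at-1: G0=0, G1=0, G2=1 [stuck-at-1] → 1 — matches
  G2 inverted output: G0=0, G1=0, G2=0 [inverted output] → 0 — eliminated
Only G2 stuck-at-1 reproduces the observed 1.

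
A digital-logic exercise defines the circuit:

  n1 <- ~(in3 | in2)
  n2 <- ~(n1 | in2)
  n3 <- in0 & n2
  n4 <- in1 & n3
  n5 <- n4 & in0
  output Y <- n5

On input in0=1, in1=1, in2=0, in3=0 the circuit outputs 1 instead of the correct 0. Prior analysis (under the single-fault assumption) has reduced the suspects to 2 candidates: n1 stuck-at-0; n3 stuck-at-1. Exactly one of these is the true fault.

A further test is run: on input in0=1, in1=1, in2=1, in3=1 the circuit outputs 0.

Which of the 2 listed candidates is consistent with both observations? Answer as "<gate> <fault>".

n1 stuck-at-0

Evaluate each candidate on input in0=1, in1=1, in2=1, in3=1:
  n1 stuck-at-0: n1=0 [stuck-at-0], n2=0, n3=0, n4=0, n5=0 → 0 — matches
  n3 stuck-at-1: n1=0, n2=0, n3=1 [stuck-at-1], n4=1, n5=1 → 1 — eliminated
Only n1 stuck-at-0 reproduces the observed 0.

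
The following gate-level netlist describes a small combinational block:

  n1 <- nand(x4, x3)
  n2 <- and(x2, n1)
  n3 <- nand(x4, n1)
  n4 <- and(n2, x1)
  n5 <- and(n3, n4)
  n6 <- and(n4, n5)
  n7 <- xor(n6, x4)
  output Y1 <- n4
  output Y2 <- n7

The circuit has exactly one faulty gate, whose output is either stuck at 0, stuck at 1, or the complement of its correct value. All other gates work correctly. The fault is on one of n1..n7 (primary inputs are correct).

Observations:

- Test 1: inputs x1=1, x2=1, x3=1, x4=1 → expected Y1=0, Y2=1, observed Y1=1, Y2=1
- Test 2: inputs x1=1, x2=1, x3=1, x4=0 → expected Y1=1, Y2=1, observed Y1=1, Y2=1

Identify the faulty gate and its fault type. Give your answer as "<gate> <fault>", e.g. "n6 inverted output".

n1 stuck-at-1

Fault-free values for test 1 (x1=1, x2=1, x3=1, x4=1): n1=0, n2=0, n3=1, n4=0, n5=0, n6=0, n7=1, giving Y1=0, Y2=1. Observed Y1=1, Y2=1.
Test 1: faults giving observed Y1=1, Y2=1 are {n1 stuck-at-1, n1 inverted output}.
Test 2 (x1=1, x2=1, x3=1, x4=0): fault-free n1=1, n2=1, n3=1, n4=1, n5=1, n6=1, n7=1 → Y1=1, Y2=1; observed Y1=1, Y2=1. Eliminates n1 inverted output.
Only n1 stuck-at-1 is consistent with every test.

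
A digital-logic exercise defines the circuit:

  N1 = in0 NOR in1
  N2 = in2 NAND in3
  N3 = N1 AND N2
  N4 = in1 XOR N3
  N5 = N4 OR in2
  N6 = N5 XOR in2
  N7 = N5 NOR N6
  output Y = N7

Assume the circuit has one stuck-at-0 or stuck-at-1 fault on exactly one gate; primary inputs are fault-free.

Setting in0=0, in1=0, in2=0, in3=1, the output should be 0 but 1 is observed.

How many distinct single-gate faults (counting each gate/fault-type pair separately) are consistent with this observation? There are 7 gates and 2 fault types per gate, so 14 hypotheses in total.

6

Fault-free: N1=1, N2=1, N3=1, N4=1, N5=1, N6=1, N7=0 → 0. Observed 1.
  N1 stuck-at-0: output 1 ✓
  N1 stuck-at-1: output 0 ✗
  N2 stuck-at-0: output 1 ✓
  N2 stuck-at-1: output 0 ✗
  N3 stuck-at-0: output 1 ✓
  N3 stuck-at-1: output 0 ✗
  N4 stuck-at-0: output 1 ✓
  N4 stuck-at-1: output 0 ✗
  N5 stuck-at-0: output 1 ✓
  N5 stuck-at-1: output 0 ✗
  N6 stuck-at-0: output 0 ✗
  N6 stuck-at-1: output 0 ✗
  N7 stuck-at-0: output 0 ✗
  N7 stuck-at-1: output 1 ✓
Consistent faults: {N1 stuck-at-0, N2 stuck-at-0, N3 stuck-at-0, N4 stuck-at-0, N5 stuck-at-0, N7 stuck-at-1} — 6 in all.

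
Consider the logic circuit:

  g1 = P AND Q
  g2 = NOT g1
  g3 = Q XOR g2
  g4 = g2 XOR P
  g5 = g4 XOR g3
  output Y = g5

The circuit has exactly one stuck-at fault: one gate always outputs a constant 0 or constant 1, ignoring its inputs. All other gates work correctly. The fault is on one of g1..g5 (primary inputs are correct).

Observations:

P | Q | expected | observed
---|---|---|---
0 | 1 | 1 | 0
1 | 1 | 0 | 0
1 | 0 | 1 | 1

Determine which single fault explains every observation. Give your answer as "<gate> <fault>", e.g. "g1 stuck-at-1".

g3 stuck-at-1

Fault-free values for test 1 (P=0, Q=1): g1=0, g2=1, g3=0, g4=1, g5=1, giving Y=1. Observed 0.
Test 1: faults giving observed 0 are {g3 stuck-at-1, g4 stuck-at-0, g5 stuck-at-0}.
Test 2 (P=1, Q=1): fault-free g1=1, g2=0, g3=1, g4=1, g5=0 → 0; observed 0. Eliminates g4 stuck-at-0.
Test 3 (P=1, Q=0): fault-free g1=0, g2=1, g3=1, g4=0, g5=1 → 1; observed 1. Eliminates g5 stuck-at-0.
Only g3 stuck-at-1 is consistent with every test.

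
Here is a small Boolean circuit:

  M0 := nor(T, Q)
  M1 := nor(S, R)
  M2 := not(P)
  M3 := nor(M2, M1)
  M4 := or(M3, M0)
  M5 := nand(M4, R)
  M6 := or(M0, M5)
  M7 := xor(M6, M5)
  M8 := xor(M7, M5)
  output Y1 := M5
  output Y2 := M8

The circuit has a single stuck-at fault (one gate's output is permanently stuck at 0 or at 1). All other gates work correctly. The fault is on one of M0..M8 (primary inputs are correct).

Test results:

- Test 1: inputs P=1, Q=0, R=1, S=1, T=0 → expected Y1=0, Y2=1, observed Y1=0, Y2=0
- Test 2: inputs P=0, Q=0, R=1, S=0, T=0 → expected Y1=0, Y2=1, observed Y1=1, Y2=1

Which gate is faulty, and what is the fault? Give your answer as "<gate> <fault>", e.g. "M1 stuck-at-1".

Fault-free values for test 1 (P=1, Q=0, R=1, S=1, T=0): M0=1, M1=0, M2=0, M3=1, M4=1, M5=0, M6=1, M7=1, M8=1, giving Y1=0, Y2=1. Observed Y1=0, Y2=0.
Test 1: faults giving observed Y1=0, Y2=0 are {M0 stuck-at-0, M6 stuck-at-0, M7 stuck-at-0, M8 stuck-at-0}.
Test 2 (P=0, Q=0, R=1, S=0, T=0): fault-free M0=1, M1=0, M2=1, M3=0, M4=1, M5=0, M6=1, M7=1, M8=1 → Y1=0, Y2=1; observed Y1=1, Y2=1. Eliminates M6 stuck-at-0, M7 stuck-at-0, M8 stuck-at-0.
Only M0 stuck-at-0 is consistent with every test.

M0 stuck-at-0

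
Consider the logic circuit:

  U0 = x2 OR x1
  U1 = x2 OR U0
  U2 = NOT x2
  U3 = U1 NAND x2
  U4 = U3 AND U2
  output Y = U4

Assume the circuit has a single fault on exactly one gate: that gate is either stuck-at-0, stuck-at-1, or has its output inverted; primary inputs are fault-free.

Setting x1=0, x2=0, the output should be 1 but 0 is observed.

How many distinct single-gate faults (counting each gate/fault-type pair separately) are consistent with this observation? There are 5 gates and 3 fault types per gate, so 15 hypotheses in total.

6

Fault-free: U0=0, U1=0, U2=1, U3=1, U4=1 → 1. Observed 0.
  U0: none of the 3 fault types match ✗
  U1: none of the 3 fault types match ✗
  U2: stuck-at-0, inverted output ✓; others ✗
  U3: stuck-at-0, inverted output ✓; others ✗
  U4: stuck-at-0, inverted output ✓; others ✗
Consistent faults: {U2 stuck-at-0, U2 inverted output, U3 stuck-at-0, U3 inverted output, U4 stuck-at-0, U4 inverted output} — 6 in all.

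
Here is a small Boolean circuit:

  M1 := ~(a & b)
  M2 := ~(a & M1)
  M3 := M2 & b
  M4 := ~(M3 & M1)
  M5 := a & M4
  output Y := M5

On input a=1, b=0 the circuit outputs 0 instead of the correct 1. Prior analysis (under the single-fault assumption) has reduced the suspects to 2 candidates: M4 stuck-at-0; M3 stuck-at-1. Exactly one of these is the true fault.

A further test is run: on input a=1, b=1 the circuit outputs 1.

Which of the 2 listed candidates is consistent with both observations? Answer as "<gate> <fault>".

Evaluate each candidate on input a=1, b=1:
  M4 stuck-at-0: M1=0, M2=1, M3=1, M4=0 [stuck-at-0], M5=0 → 0 — eliminated
  M3 stuck-at-1: M1=0, M2=1, M3=1 [stuck-at-1], M4=1, M5=1 → 1 — matches
Only M3 stuck-at-1 reproduces the observed 1.

M3 stuck-at-1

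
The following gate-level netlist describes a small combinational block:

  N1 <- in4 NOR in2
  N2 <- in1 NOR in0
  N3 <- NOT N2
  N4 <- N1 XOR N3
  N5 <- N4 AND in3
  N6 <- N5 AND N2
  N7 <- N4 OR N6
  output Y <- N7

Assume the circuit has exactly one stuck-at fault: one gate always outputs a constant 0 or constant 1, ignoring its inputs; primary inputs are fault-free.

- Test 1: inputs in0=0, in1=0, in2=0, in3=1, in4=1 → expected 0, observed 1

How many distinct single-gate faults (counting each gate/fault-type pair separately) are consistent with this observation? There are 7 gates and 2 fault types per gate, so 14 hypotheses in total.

Fault-free: N1=0, N2=1, N3=0, N4=0, N5=0, N6=0, N7=0 → 0. Observed 1.
  N1 stuck-at-0: output 0 ✗
  N1 stuck-at-1: output 1 ✓
  N2 stuck-at-0: output 1 ✓
  N2 stuck-at-1: output 0 ✗
  N3 stuck-at-0: output 0 ✗
  N3 stuck-at-1: output 1 ✓
  N4 stuck-at-0: output 0 ✗
  N4 stuck-at-1: output 1 ✓
  N5 stuck-at-0: output 0 ✗
  N5 stuck-at-1: output 1 ✓
  N6 stuck-at-0: output 0 ✗
  N6 stuck-at-1: output 1 ✓
  N7 stuck-at-0: output 0 ✗
  N7 stuck-at-1: output 1 ✓
Consistent faults: {N1 stuck-at-1, N2 stuck-at-0, N3 stuck-at-1, N4 stuck-at-1, N5 stuck-at-1, N6 stuck-at-1, N7 stuck-at-1} — 7 in all.

7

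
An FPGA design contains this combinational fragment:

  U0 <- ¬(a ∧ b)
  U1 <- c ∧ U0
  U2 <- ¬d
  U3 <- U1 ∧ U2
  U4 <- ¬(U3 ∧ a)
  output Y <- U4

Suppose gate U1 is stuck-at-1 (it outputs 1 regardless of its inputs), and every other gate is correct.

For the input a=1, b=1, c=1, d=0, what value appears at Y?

Propagate with U1 forced: U0=0, U1=1 [stuck-at-1], U2=1, U3=1, U4=0.
So Y = 0. (Without the fault it would be 1.)

0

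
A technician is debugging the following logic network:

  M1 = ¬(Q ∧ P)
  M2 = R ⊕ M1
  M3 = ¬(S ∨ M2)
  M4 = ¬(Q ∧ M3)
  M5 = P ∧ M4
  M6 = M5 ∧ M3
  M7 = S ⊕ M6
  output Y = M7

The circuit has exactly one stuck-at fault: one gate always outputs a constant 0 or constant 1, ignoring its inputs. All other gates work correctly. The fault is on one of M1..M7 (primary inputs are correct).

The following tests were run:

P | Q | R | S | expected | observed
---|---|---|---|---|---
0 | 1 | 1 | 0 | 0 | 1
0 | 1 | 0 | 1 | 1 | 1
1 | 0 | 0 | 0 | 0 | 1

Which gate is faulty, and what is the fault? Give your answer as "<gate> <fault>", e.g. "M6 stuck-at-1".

Fault-free values for test 1 (P=0, Q=1, R=1, S=0): M1=1, M2=0, M3=1, M4=0, M5=0, M6=0, M7=0, giving Y=0. Observed 1.
Test 1: faults giving observed 1 are {M5 stuck-at-1, M6 stuck-at-1, M7 stuck-at-1}.
Test 2 (P=0, Q=1, R=0, S=1): fault-free M1=1, M2=1, M3=0, M4=1, M5=0, M6=0, M7=1 → 1; observed 1. Eliminates M6 stuck-at-1.
Test 3 (P=1, Q=0, R=0, S=0): fault-free M1=1, M2=1, M3=0, M4=1, M5=1, M6=0, M7=0 → 0; observed 1. Eliminates M5 stuck-at-1.
Only M7 stuck-at-1 is consistent with every test.

M7 stuck-at-1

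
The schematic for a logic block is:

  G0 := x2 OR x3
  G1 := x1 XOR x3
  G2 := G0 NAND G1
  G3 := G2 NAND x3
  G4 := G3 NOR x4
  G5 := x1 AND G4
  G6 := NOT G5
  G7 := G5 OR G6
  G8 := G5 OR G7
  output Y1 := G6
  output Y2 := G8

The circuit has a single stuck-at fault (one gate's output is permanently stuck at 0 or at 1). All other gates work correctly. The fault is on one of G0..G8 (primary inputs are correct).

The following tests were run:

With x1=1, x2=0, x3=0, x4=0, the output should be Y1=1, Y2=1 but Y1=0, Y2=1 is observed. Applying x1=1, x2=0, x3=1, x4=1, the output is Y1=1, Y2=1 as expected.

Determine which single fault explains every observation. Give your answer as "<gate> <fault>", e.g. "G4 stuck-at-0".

G3 stuck-at-0

Fault-free values for test 1 (x1=1, x2=0, x3=0, x4=0): G0=0, G1=1, G2=1, G3=1, G4=0, G5=0, G6=1, G7=1, G8=1, giving Y1=1, Y2=1. Observed Y1=0, Y2=1.
Test 1: faults giving observed Y1=0, Y2=1 are {G3 stuck-at-0, G4 stuck-at-1, G5 stuck-at-1}.
Test 2 (x1=1, x2=0, x3=1, x4=1): fault-free G0=1, G1=0, G2=1, G3=0, G4=0, G5=0, G6=1, G7=1, G8=1 → Y1=1, Y2=1; observed Y1=1, Y2=1. Eliminates G4 stuck-at-1, G5 stuck-at-1.
Only G3 stuck-at-0 is consistent with every test.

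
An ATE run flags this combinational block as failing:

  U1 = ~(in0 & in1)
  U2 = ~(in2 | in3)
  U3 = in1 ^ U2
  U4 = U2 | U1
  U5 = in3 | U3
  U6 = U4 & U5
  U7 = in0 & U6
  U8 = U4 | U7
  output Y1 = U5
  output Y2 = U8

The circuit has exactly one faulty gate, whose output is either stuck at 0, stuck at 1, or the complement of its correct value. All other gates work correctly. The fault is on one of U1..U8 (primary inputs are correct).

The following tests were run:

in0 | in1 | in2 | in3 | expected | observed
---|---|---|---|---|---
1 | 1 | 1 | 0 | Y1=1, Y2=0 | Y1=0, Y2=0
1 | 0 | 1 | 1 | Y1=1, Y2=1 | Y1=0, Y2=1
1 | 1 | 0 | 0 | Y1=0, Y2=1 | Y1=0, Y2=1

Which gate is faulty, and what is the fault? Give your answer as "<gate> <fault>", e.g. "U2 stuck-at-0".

U5 stuck-at-0

Fault-free values for test 1 (in0=1, in1=1, in2=1, in3=0): U1=0, U2=0, U3=1, U4=0, U5=1, U6=0, U7=0, U8=0, giving Y1=1, Y2=0. Observed Y1=0, Y2=0.
Test 1: faults giving observed Y1=0, Y2=0 are {U3 stuck-at-0, U3 inverted output, U5 stuck-at-0, U5 inverted output}.
Test 2 (in0=1, in1=0, in2=1, in3=1): fault-free U1=1, U2=0, U3=0, U4=1, U5=1, U6=1, U7=1, U8=1 → Y1=1, Y2=1; observed Y1=0, Y2=1. Eliminates U3 stuck-at-0, U3 inverted output.
Test 3 (in0=1, in1=1, in2=0, in3=0): fault-free U1=0, U2=1, U3=0, U4=1, U5=0, U6=0, U7=0, U8=1 → Y1=0, Y2=1; observed Y1=0, Y2=1. Eliminates U5 inverted output.
Only U5 stuck-at-0 is consistent with every test.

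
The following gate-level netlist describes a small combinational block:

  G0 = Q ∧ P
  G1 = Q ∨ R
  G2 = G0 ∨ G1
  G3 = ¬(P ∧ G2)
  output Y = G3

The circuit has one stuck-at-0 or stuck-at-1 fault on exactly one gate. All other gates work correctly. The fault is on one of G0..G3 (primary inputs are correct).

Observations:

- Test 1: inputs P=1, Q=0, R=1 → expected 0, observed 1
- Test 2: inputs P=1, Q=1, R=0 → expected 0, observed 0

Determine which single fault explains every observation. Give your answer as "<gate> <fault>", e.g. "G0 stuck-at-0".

Fault-free values for test 1 (P=1, Q=0, R=1): G0=0, G1=1, G2=1, G3=0, giving Y=0. Observed 1.
Test 1: faults giving observed 1 are {G1 stuck-at-0, G2 stuck-at-0, G3 stuck-at-1}.
Test 2 (P=1, Q=1, R=0): fault-free G0=1, G1=1, G2=1, G3=0 → 0; observed 0. Eliminates G2 stuck-at-0, G3 stuck-at-1.
Only G1 stuck-at-0 is consistent with every test.

G1 stuck-at-0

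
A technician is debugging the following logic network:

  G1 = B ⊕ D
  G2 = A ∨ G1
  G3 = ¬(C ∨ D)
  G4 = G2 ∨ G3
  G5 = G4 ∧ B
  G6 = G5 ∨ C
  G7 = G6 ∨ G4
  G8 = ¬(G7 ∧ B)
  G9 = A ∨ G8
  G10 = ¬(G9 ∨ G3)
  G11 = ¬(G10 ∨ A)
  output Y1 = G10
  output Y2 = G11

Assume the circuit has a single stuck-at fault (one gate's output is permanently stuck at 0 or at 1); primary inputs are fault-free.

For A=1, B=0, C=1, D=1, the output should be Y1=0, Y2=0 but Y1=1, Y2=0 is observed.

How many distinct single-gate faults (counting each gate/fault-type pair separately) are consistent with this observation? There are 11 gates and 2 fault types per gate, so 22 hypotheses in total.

2

Fault-free: G1=1, G2=1, G3=0, G4=1, G5=0, G6=1, G7=1, G8=1, G9=1, G10=0, G11=0 → Y1=0, Y2=0. Observed Y1=1, Y2=0.
  G1: none of the 2 fault types match ✗
  G2: none of the 2 fault types match ✗
  G3: none of the 2 fault types match ✗
  G4: none of the 2 fault types match ✗
  G5: none of the 2 fault types match ✗
  G6: none of the 2 fault types match ✗
  G7: none of the 2 fault types match ✗
  G8: none of the 2 fault types match ✗
  G9: stuck-at-0 ✓; others ✗
  G10: stuck-at-1 ✓; others ✗
  G11: none of the 2 fault types match ✗
Consistent faults: {G9 stuck-at-0, G10 stuck-at-1} — 2 in all.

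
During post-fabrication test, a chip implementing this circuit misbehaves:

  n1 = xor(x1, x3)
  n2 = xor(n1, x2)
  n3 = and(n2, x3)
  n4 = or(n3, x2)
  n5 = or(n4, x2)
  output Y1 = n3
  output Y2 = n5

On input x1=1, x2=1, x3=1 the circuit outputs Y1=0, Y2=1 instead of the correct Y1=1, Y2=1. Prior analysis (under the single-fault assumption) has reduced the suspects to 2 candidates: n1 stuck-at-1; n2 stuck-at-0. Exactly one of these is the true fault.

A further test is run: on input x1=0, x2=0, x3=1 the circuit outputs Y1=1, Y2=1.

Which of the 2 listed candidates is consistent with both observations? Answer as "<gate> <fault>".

n1 stuck-at-1

Evaluate each candidate on input x1=0, x2=0, x3=1:
  n1 stuck-at-1: n1=1 [stuck-at-1], n2=1, n3=1, n4=1, n5=1 → Y1=1, Y2=1 — matches
  n2 stuck-at-0: n1=1, n2=0 [stuck-at-0], n3=0, n4=0, n5=0 → Y1=0, Y2=0 — eliminated
Only n1 stuck-at-1 reproduces the observed Y1=1, Y2=1.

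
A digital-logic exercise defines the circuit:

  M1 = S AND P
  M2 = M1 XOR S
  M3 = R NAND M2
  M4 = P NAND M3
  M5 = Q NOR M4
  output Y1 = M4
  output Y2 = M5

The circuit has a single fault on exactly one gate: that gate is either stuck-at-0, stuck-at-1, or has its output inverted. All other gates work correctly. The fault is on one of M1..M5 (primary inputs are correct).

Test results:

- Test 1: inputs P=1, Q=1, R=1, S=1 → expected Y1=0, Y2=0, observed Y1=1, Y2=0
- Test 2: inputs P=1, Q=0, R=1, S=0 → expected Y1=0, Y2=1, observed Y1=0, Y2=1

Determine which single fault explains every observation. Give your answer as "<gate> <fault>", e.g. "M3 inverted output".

M1 stuck-at-0

Fault-free values for test 1 (P=1, Q=1, R=1, S=1): M1=1, M2=0, M3=1, M4=0, M5=0, giving Y1=0, Y2=0. Observed Y1=1, Y2=0.
Test 1: faults giving observed Y1=1, Y2=0 are {M1 stuck-at-0, M1 inverted output, M2 stuck-at-1, M2 inverted output, M3 stuck-at-0, M3 inverted output, M4 stuck-at-1, M4 inverted output}.
Test 2 (P=1, Q=0, R=1, S=0): fault-free M1=0, M2=0, M3=1, M4=0, M5=1 → Y1=0, Y2=1; observed Y1=0, Y2=1. Eliminates M1 inverted output, M2 stuck-at-1, M2 inverted output, M3 stuck-at-0, M3 inverted output, M4 stuck-at-1, M4 inverted output.
Only M1 stuck-at-0 is consistent with every test.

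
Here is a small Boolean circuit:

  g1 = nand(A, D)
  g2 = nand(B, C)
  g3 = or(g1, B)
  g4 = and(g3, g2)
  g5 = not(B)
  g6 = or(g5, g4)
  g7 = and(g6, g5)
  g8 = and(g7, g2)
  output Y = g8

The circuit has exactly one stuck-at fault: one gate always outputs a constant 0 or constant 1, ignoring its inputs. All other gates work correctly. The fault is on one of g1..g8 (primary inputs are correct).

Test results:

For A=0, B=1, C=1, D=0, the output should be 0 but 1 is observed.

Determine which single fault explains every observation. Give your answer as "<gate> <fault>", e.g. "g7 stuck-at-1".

Fault-free values for test 1 (A=0, B=1, C=1, D=0): g1=1, g2=0, g3=1, g4=0, g5=0, g6=0, g7=0, g8=0, giving Y=0. Observed 1.
Test 1: faults giving observed 1 are {g8 stuck-at-1}.
Only g8 stuck-at-1 is consistent with every test.

g8 stuck-at-1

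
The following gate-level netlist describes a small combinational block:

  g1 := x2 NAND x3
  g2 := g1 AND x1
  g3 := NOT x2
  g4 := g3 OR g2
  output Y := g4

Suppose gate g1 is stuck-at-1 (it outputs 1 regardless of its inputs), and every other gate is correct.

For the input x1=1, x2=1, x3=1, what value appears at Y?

1

Propagate with g1 forced: g1=1 [stuck-at-1], g2=1, g3=0, g4=1.
So Y = 1. (Without the fault it would be 0.)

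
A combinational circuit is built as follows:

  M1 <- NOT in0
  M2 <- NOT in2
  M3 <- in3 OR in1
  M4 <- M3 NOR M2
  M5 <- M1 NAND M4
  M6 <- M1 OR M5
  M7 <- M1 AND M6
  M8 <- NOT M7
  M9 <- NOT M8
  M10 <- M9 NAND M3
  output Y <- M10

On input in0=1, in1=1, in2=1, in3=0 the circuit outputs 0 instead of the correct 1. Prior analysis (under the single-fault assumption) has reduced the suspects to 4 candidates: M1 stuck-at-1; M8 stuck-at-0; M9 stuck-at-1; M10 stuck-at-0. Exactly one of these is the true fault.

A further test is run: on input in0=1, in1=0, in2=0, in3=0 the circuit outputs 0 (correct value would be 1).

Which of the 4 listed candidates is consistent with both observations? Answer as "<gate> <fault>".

M10 stuck-at-0

Evaluate each candidate on input in0=1, in1=0, in2=0, in3=0:
  M1 stuck-at-1: M1=1 [stuck-at-1], M2=1, M3=0, M4=0, M5=1, M6=1, M7=1, M8=0, M9=1, M10=1 → 1 — eliminated
  M8 stuck-at-0: M1=0, M2=1, M3=0, M4=0, M5=1, M6=1, M7=0, M8=0 [stuck-at-0], M9=1, M10=1 → 1 — eliminated
  M9 stuck-at-1: M1=0, M2=1, M3=0, M4=0, M5=1, M6=1, M7=0, M8=1, M9=1 [stuck-at-1], M10=1 → 1 — eliminated
  M10 stuck-at-0: M1=0, M2=1, M3=0, M4=0, M5=1, M6=1, M7=0, M8=1, M9=0, M10=0 [stuck-at-0] → 0 — matches
Only M10 stuck-at-0 reproduces the observed 0.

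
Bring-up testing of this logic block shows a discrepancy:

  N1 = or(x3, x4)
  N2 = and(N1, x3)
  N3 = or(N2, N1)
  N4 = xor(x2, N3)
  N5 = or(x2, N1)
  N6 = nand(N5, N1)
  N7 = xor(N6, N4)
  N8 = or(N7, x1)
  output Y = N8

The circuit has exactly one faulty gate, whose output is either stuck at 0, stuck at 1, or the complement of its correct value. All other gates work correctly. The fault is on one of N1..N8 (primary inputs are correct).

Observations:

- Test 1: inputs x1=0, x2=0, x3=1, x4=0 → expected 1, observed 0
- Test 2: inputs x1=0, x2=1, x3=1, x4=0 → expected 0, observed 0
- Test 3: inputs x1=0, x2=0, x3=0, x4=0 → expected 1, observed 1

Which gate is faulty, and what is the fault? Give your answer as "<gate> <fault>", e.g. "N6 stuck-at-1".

Fault-free values for test 1 (x1=0, x2=0, x3=1, x4=0): N1=1, N2=1, N3=1, N4=1, N5=1, N6=0, N7=1, N8=1, giving Y=1. Observed 0.
Test 1: faults giving observed 0 are {N3 stuck-at-0, N3 inverted output, N4 stuck-at-0, N4 inverted output, N5 stuck-at-0, N5 inverted output, N6 stuck-at-1, N6 inverted output, N7 stuck-at-0, N7 inverted output, N8 stuck-at-0, N8 inverted output}.
Test 2 (x1=0, x2=1, x3=1, x4=0): fault-free N1=1, N2=1, N3=1, N4=0, N5=1, N6=0, N7=0, N8=0 → 0; observed 0. Eliminates N3 stuck-at-0, N3 inverted output, N4 inverted output, N5 stuck-at-0, N5 inverted output, N6 stuck-at-1, N6 inverted output, N7 inverted output, N8 inverted output.
Test 3 (x1=0, x2=0, x3=0, x4=0): fault-free N1=0, N2=0, N3=0, N4=0, N5=0, N6=1, N7=1, N8=1 → 1; observed 1. Eliminates N7 stuck-at-0, N8 stuck-at-0.
Only N4 stuck-at-0 is consistent with every test.

N4 stuck-at-0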